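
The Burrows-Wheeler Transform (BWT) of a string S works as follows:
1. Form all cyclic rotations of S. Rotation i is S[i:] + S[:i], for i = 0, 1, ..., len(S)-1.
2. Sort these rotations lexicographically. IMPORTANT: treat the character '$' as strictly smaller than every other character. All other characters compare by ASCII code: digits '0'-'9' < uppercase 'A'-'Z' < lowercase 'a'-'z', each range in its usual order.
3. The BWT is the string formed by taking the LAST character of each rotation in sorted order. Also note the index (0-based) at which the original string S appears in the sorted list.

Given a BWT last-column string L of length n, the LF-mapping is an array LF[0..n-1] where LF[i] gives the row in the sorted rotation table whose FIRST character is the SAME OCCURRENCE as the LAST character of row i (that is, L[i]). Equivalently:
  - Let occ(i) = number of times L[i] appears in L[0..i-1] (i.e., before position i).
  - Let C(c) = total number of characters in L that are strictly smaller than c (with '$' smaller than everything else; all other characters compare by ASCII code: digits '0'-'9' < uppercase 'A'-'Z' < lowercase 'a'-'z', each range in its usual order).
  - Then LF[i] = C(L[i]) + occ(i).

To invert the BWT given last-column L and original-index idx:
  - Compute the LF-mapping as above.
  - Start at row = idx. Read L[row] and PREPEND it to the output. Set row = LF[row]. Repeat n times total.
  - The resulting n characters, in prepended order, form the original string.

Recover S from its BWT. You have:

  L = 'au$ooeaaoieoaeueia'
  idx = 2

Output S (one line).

Answer: aeauoeoaoaeieoiua$

Derivation:
LF mapping: 1 16 0 12 13 6 2 3 14 10 7 15 4 8 17 9 11 5
Walk LF starting at row 2, prepending L[row]:
  step 1: row=2, L[2]='$', prepend. Next row=LF[2]=0
  step 2: row=0, L[0]='a', prepend. Next row=LF[0]=1
  step 3: row=1, L[1]='u', prepend. Next row=LF[1]=16
  step 4: row=16, L[16]='i', prepend. Next row=LF[16]=11
  step 5: row=11, L[11]='o', prepend. Next row=LF[11]=15
  step 6: row=15, L[15]='e', prepend. Next row=LF[15]=9
  step 7: row=9, L[9]='i', prepend. Next row=LF[9]=10
  step 8: row=10, L[10]='e', prepend. Next row=LF[10]=7
  step 9: row=7, L[7]='a', prepend. Next row=LF[7]=3
  step 10: row=3, L[3]='o', prepend. Next row=LF[3]=12
  step 11: row=12, L[12]='a', prepend. Next row=LF[12]=4
  step 12: row=4, L[4]='o', prepend. Next row=LF[4]=13
  step 13: row=13, L[13]='e', prepend. Next row=LF[13]=8
  step 14: row=8, L[8]='o', prepend. Next row=LF[8]=14
  step 15: row=14, L[14]='u', prepend. Next row=LF[14]=17
  step 16: row=17, L[17]='a', prepend. Next row=LF[17]=5
  step 17: row=5, L[5]='e', prepend. Next row=LF[5]=6
  step 18: row=6, L[6]='a', prepend. Next row=LF[6]=2
Reversed output: aeauoeoaoaeieoiua$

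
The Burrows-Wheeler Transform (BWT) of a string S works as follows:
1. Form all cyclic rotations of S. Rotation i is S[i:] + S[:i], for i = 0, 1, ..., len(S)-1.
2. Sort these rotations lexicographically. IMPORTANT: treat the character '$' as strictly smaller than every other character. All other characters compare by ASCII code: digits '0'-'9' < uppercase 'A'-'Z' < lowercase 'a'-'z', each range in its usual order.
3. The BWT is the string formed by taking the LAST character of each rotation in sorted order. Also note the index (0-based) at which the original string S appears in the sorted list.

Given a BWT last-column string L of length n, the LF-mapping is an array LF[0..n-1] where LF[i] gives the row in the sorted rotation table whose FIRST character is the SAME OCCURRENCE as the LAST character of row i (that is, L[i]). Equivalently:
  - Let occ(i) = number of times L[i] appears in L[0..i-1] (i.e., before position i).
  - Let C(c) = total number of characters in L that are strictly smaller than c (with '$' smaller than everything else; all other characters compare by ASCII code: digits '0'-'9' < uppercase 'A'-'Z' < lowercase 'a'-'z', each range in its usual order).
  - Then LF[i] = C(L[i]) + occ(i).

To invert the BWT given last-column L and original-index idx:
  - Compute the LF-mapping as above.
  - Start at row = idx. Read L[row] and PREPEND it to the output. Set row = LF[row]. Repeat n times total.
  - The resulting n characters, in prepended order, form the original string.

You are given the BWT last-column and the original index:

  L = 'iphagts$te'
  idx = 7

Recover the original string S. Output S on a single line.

LF mapping: 5 6 4 1 3 8 7 0 9 2
Walk LF starting at row 7, prepending L[row]:
  step 1: row=7, L[7]='$', prepend. Next row=LF[7]=0
  step 2: row=0, L[0]='i', prepend. Next row=LF[0]=5
  step 3: row=5, L[5]='t', prepend. Next row=LF[5]=8
  step 4: row=8, L[8]='t', prepend. Next row=LF[8]=9
  step 5: row=9, L[9]='e', prepend. Next row=LF[9]=2
  step 6: row=2, L[2]='h', prepend. Next row=LF[2]=4
  step 7: row=4, L[4]='g', prepend. Next row=LF[4]=3
  step 8: row=3, L[3]='a', prepend. Next row=LF[3]=1
  step 9: row=1, L[1]='p', prepend. Next row=LF[1]=6
  step 10: row=6, L[6]='s', prepend. Next row=LF[6]=7
Reversed output: spaghetti$

Answer: spaghetti$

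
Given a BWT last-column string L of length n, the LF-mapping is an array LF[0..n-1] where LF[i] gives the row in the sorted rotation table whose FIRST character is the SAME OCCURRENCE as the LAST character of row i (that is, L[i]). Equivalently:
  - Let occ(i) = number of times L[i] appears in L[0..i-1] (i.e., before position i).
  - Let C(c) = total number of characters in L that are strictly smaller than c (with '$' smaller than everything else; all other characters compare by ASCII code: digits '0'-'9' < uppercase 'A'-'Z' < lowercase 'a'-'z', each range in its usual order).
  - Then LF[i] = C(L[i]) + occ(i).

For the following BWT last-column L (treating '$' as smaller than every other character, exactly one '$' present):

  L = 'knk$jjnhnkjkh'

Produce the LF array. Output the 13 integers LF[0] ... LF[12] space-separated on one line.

Char counts: '$':1, 'h':2, 'j':3, 'k':4, 'n':3
C (first-col start): C('$')=0, C('h')=1, C('j')=3, C('k')=6, C('n')=10
L[0]='k': occ=0, LF[0]=C('k')+0=6+0=6
L[1]='n': occ=0, LF[1]=C('n')+0=10+0=10
L[2]='k': occ=1, LF[2]=C('k')+1=6+1=7
L[3]='$': occ=0, LF[3]=C('$')+0=0+0=0
L[4]='j': occ=0, LF[4]=C('j')+0=3+0=3
L[5]='j': occ=1, LF[5]=C('j')+1=3+1=4
L[6]='n': occ=1, LF[6]=C('n')+1=10+1=11
L[7]='h': occ=0, LF[7]=C('h')+0=1+0=1
L[8]='n': occ=2, LF[8]=C('n')+2=10+2=12
L[9]='k': occ=2, LF[9]=C('k')+2=6+2=8
L[10]='j': occ=2, LF[10]=C('j')+2=3+2=5
L[11]='k': occ=3, LF[11]=C('k')+3=6+3=9
L[12]='h': occ=1, LF[12]=C('h')+1=1+1=2

Answer: 6 10 7 0 3 4 11 1 12 8 5 9 2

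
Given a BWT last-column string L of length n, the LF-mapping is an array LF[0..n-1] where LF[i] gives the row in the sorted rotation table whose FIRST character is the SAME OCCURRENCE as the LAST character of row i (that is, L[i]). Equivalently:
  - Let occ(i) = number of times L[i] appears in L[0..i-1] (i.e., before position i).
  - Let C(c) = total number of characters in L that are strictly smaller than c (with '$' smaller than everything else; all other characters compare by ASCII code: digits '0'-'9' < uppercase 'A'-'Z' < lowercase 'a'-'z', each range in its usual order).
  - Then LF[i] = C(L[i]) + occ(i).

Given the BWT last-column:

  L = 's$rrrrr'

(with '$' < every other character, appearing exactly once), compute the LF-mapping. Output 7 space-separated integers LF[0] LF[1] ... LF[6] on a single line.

Char counts: '$':1, 'r':5, 's':1
C (first-col start): C('$')=0, C('r')=1, C('s')=6
L[0]='s': occ=0, LF[0]=C('s')+0=6+0=6
L[1]='$': occ=0, LF[1]=C('$')+0=0+0=0
L[2]='r': occ=0, LF[2]=C('r')+0=1+0=1
L[3]='r': occ=1, LF[3]=C('r')+1=1+1=2
L[4]='r': occ=2, LF[4]=C('r')+2=1+2=3
L[5]='r': occ=3, LF[5]=C('r')+3=1+3=4
L[6]='r': occ=4, LF[6]=C('r')+4=1+4=5

Answer: 6 0 1 2 3 4 5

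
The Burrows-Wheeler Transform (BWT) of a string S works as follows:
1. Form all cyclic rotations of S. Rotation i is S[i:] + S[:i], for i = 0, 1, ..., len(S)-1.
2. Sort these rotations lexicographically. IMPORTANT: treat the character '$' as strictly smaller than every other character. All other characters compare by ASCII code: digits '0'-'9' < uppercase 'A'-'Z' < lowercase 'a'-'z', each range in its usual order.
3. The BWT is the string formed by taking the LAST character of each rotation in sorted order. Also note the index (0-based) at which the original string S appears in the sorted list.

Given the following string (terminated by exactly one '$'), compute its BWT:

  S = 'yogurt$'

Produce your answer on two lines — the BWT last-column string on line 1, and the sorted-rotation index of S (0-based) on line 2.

All 7 rotations (rotation i = S[i:]+S[:i]):
  rot[0] = yogurt$
  rot[1] = ogurt$y
  rot[2] = gurt$yo
  rot[3] = urt$yog
  rot[4] = rt$yogu
  rot[5] = t$yogur
  rot[6] = $yogurt
Sorted (with $ < everything):
  sorted[0] = $yogurt  (last char: 't')
  sorted[1] = gurt$yo  (last char: 'o')
  sorted[2] = ogurt$y  (last char: 'y')
  sorted[3] = rt$yogu  (last char: 'u')
  sorted[4] = t$yogur  (last char: 'r')
  sorted[5] = urt$yog  (last char: 'g')
  sorted[6] = yogurt$  (last char: '$')
Last column: toyurg$
Original string S is at sorted index 6

Answer: toyurg$
6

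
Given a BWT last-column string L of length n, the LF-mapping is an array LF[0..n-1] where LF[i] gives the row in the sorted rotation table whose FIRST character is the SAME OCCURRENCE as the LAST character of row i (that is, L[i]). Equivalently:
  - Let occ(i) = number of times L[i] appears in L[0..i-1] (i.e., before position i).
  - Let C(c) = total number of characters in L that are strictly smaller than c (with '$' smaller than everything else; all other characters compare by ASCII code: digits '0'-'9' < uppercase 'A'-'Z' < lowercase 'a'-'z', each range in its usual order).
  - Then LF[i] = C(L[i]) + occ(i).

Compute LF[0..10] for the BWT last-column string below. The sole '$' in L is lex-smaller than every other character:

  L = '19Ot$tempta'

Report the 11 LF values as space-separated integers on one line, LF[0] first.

Char counts: '$':1, '1':1, '9':1, 'O':1, 'a':1, 'e':1, 'm':1, 'p':1, 't':3
C (first-col start): C('$')=0, C('1')=1, C('9')=2, C('O')=3, C('a')=4, C('e')=5, C('m')=6, C('p')=7, C('t')=8
L[0]='1': occ=0, LF[0]=C('1')+0=1+0=1
L[1]='9': occ=0, LF[1]=C('9')+0=2+0=2
L[2]='O': occ=0, LF[2]=C('O')+0=3+0=3
L[3]='t': occ=0, LF[3]=C('t')+0=8+0=8
L[4]='$': occ=0, LF[4]=C('$')+0=0+0=0
L[5]='t': occ=1, LF[5]=C('t')+1=8+1=9
L[6]='e': occ=0, LF[6]=C('e')+0=5+0=5
L[7]='m': occ=0, LF[7]=C('m')+0=6+0=6
L[8]='p': occ=0, LF[8]=C('p')+0=7+0=7
L[9]='t': occ=2, LF[9]=C('t')+2=8+2=10
L[10]='a': occ=0, LF[10]=C('a')+0=4+0=4

Answer: 1 2 3 8 0 9 5 6 7 10 4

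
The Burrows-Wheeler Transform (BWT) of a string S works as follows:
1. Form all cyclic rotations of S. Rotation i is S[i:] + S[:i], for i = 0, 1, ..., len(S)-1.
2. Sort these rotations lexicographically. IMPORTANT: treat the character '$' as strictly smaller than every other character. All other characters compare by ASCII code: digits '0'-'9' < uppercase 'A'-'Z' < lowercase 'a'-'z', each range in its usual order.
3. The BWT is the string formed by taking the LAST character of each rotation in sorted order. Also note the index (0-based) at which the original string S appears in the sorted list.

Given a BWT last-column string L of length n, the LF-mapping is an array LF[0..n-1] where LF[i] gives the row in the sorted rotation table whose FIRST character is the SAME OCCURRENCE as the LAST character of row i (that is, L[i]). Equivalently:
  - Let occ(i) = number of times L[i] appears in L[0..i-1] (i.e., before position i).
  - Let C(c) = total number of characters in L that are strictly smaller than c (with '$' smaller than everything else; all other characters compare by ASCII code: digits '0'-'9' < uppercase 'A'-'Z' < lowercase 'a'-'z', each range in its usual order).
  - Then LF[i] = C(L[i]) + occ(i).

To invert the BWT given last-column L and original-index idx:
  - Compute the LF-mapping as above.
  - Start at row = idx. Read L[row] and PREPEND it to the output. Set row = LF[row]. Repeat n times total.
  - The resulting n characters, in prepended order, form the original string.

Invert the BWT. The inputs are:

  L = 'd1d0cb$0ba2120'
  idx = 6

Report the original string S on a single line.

Answer: 2bab1c100d02d$

Derivation:
LF mapping: 12 4 13 1 11 9 0 2 10 8 6 5 7 3
Walk LF starting at row 6, prepending L[row]:
  step 1: row=6, L[6]='$', prepend. Next row=LF[6]=0
  step 2: row=0, L[0]='d', prepend. Next row=LF[0]=12
  step 3: row=12, L[12]='2', prepend. Next row=LF[12]=7
  step 4: row=7, L[7]='0', prepend. Next row=LF[7]=2
  step 5: row=2, L[2]='d', prepend. Next row=LF[2]=13
  step 6: row=13, L[13]='0', prepend. Next row=LF[13]=3
  step 7: row=3, L[3]='0', prepend. Next row=LF[3]=1
  step 8: row=1, L[1]='1', prepend. Next row=LF[1]=4
  step 9: row=4, L[4]='c', prepend. Next row=LF[4]=11
  step 10: row=11, L[11]='1', prepend. Next row=LF[11]=5
  step 11: row=5, L[5]='b', prepend. Next row=LF[5]=9
  step 12: row=9, L[9]='a', prepend. Next row=LF[9]=8
  step 13: row=8, L[8]='b', prepend. Next row=LF[8]=10
  step 14: row=10, L[10]='2', prepend. Next row=LF[10]=6
Reversed output: 2bab1c100d02d$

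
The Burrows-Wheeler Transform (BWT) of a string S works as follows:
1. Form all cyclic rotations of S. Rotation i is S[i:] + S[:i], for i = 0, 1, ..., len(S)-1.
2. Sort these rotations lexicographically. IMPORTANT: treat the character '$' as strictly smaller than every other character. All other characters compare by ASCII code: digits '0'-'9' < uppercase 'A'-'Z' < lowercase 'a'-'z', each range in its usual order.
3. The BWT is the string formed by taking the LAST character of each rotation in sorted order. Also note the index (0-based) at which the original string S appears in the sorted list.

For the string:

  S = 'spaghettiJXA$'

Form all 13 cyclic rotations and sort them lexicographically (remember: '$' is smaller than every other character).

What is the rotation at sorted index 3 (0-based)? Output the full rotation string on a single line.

Answer: XA$spaghettiJ

Derivation:
All 13 rotations (rotation i = S[i:]+S[:i]):
  rot[0] = spaghettiJXA$
  rot[1] = paghettiJXA$s
  rot[2] = aghettiJXA$sp
  rot[3] = ghettiJXA$spa
  rot[4] = hettiJXA$spag
  rot[5] = ettiJXA$spagh
  rot[6] = ttiJXA$spaghe
  rot[7] = tiJXA$spaghet
  rot[8] = iJXA$spaghett
  rot[9] = JXA$spaghetti
  rot[10] = XA$spaghettiJ
  rot[11] = A$spaghettiJX
  rot[12] = $spaghettiJXA
Sorted (with $ < everything):
  sorted[0] = $spaghettiJXA
  sorted[1] = A$spaghettiJX
  sorted[2] = JXA$spaghetti
  sorted[3] = XA$spaghettiJ
  sorted[4] = aghettiJXA$sp
  sorted[5] = ettiJXA$spagh
  sorted[6] = ghettiJXA$spa
  sorted[7] = hettiJXA$spag
  sorted[8] = iJXA$spaghett
  sorted[9] = paghettiJXA$s
  sorted[10] = spaghettiJXA$
  sorted[11] = tiJXA$spaghet
  sorted[12] = ttiJXA$spaghe
sorted[3] = XA$spaghettiJ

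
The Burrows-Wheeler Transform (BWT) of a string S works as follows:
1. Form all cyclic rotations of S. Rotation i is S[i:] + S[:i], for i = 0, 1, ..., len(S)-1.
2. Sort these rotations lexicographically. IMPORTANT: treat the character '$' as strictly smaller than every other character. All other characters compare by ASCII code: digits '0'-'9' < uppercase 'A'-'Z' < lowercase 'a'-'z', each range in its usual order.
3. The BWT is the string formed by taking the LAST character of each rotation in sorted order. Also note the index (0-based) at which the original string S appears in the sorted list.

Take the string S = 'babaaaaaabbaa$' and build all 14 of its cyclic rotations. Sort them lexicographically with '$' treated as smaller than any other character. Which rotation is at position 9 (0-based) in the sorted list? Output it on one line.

Answer: abbaa$babaaaaa

Derivation:
All 14 rotations (rotation i = S[i:]+S[:i]):
  rot[0] = babaaaaaabbaa$
  rot[1] = abaaaaaabbaa$b
  rot[2] = baaaaaabbaa$ba
  rot[3] = aaaaaabbaa$bab
  rot[4] = aaaaabbaa$baba
  rot[5] = aaaabbaa$babaa
  rot[6] = aaabbaa$babaaa
  rot[7] = aabbaa$babaaaa
  rot[8] = abbaa$babaaaaa
  rot[9] = bbaa$babaaaaaa
  rot[10] = baa$babaaaaaab
  rot[11] = aa$babaaaaaabb
  rot[12] = a$babaaaaaabba
  rot[13] = $babaaaaaabbaa
Sorted (with $ < everything):
  sorted[0] = $babaaaaaabbaa
  sorted[1] = a$babaaaaaabba
  sorted[2] = aa$babaaaaaabb
  sorted[3] = aaaaaabbaa$bab
  sorted[4] = aaaaabbaa$baba
  sorted[5] = aaaabbaa$babaa
  sorted[6] = aaabbaa$babaaa
  sorted[7] = aabbaa$babaaaa
  sorted[8] = abaaaaaabbaa$b
  sorted[9] = abbaa$babaaaaa
  sorted[10] = baa$babaaaaaab
  sorted[11] = baaaaaabbaa$ba
  sorted[12] = babaaaaaabbaa$
  sorted[13] = bbaa$babaaaaaa
sorted[9] = abbaa$babaaaaa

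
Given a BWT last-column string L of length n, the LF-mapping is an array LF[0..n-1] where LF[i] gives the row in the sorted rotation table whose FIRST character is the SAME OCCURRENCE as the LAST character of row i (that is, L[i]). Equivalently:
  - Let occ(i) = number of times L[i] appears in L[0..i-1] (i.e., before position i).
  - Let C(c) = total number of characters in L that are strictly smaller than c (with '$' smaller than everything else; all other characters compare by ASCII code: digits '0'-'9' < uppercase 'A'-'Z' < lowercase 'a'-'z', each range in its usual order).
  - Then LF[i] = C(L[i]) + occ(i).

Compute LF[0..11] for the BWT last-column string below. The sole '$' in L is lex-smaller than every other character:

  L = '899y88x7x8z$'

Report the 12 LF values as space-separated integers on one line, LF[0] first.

Answer: 2 6 7 10 3 4 8 1 9 5 11 0

Derivation:
Char counts: '$':1, '7':1, '8':4, '9':2, 'x':2, 'y':1, 'z':1
C (first-col start): C('$')=0, C('7')=1, C('8')=2, C('9')=6, C('x')=8, C('y')=10, C('z')=11
L[0]='8': occ=0, LF[0]=C('8')+0=2+0=2
L[1]='9': occ=0, LF[1]=C('9')+0=6+0=6
L[2]='9': occ=1, LF[2]=C('9')+1=6+1=7
L[3]='y': occ=0, LF[3]=C('y')+0=10+0=10
L[4]='8': occ=1, LF[4]=C('8')+1=2+1=3
L[5]='8': occ=2, LF[5]=C('8')+2=2+2=4
L[6]='x': occ=0, LF[6]=C('x')+0=8+0=8
L[7]='7': occ=0, LF[7]=C('7')+0=1+0=1
L[8]='x': occ=1, LF[8]=C('x')+1=8+1=9
L[9]='8': occ=3, LF[9]=C('8')+3=2+3=5
L[10]='z': occ=0, LF[10]=C('z')+0=11+0=11
L[11]='$': occ=0, LF[11]=C('$')+0=0+0=0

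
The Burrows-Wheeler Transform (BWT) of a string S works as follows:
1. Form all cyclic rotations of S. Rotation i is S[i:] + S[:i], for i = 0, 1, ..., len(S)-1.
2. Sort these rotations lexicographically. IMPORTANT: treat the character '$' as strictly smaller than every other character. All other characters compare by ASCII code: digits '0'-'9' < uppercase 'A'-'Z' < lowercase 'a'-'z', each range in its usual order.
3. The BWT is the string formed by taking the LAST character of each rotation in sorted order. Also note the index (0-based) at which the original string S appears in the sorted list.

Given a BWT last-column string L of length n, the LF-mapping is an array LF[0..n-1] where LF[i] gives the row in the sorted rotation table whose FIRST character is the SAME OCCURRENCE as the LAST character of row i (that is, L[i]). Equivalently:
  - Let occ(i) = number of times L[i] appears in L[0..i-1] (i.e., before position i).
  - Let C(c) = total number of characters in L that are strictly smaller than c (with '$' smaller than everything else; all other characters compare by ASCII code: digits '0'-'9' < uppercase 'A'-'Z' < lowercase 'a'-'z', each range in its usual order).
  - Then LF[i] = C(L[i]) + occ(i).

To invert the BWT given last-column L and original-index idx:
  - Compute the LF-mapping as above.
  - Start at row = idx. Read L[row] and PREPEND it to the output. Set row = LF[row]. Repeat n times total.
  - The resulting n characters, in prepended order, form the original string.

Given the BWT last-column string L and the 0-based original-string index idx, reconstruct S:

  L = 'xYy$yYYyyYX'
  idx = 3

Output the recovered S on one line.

LF mapping: 6 2 7 0 8 3 4 9 10 5 1
Walk LF starting at row 3, prepending L[row]:
  step 1: row=3, L[3]='$', prepend. Next row=LF[3]=0
  step 2: row=0, L[0]='x', prepend. Next row=LF[0]=6
  step 3: row=6, L[6]='Y', prepend. Next row=LF[6]=4
  step 4: row=4, L[4]='y', prepend. Next row=LF[4]=8
  step 5: row=8, L[8]='y', prepend. Next row=LF[8]=10
  step 6: row=10, L[10]='X', prepend. Next row=LF[10]=1
  step 7: row=1, L[1]='Y', prepend. Next row=LF[1]=2
  step 8: row=2, L[2]='y', prepend. Next row=LF[2]=7
  step 9: row=7, L[7]='y', prepend. Next row=LF[7]=9
  step 10: row=9, L[9]='Y', prepend. Next row=LF[9]=5
  step 11: row=5, L[5]='Y', prepend. Next row=LF[5]=3
Reversed output: YYyyYXyyYx$

Answer: YYyyYXyyYx$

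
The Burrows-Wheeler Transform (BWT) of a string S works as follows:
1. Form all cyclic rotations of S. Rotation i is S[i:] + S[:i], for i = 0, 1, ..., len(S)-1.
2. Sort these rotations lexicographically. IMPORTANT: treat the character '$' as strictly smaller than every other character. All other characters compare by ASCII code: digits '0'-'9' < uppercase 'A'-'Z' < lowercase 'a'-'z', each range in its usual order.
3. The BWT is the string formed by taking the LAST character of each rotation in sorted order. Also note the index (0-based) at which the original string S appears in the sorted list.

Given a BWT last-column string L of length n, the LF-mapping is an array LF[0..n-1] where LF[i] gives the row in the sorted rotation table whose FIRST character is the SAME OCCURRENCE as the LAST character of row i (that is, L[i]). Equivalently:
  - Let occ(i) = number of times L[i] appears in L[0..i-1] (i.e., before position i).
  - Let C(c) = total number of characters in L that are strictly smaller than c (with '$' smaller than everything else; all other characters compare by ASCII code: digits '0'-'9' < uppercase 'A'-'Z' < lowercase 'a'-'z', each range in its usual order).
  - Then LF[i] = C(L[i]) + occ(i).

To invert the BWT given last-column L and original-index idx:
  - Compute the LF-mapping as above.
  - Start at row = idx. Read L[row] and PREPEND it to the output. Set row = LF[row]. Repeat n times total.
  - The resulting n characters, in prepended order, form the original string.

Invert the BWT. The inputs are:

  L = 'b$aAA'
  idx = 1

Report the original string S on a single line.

LF mapping: 4 0 3 1 2
Walk LF starting at row 1, prepending L[row]:
  step 1: row=1, L[1]='$', prepend. Next row=LF[1]=0
  step 2: row=0, L[0]='b', prepend. Next row=LF[0]=4
  step 3: row=4, L[4]='A', prepend. Next row=LF[4]=2
  step 4: row=2, L[2]='a', prepend. Next row=LF[2]=3
  step 5: row=3, L[3]='A', prepend. Next row=LF[3]=1
Reversed output: AaAb$

Answer: AaAb$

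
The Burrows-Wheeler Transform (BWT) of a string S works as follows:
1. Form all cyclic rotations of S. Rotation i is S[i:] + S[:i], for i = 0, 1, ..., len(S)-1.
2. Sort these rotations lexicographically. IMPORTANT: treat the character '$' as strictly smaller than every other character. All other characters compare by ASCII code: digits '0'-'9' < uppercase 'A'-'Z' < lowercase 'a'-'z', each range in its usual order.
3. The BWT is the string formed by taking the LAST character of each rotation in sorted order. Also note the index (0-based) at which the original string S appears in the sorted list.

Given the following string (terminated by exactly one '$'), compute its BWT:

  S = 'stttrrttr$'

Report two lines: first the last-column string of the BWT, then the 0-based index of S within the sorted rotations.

All 10 rotations (rotation i = S[i:]+S[:i]):
  rot[0] = stttrrttr$
  rot[1] = tttrrttr$s
  rot[2] = ttrrttr$st
  rot[3] = trrttr$stt
  rot[4] = rrttr$sttt
  rot[5] = rttr$stttr
  rot[6] = ttr$stttrr
  rot[7] = tr$stttrrt
  rot[8] = r$stttrrtt
  rot[9] = $stttrrttr
Sorted (with $ < everything):
  sorted[0] = $stttrrttr  (last char: 'r')
  sorted[1] = r$stttrrtt  (last char: 't')
  sorted[2] = rrttr$sttt  (last char: 't')
  sorted[3] = rttr$stttr  (last char: 'r')
  sorted[4] = stttrrttr$  (last char: '$')
  sorted[5] = tr$stttrrt  (last char: 't')
  sorted[6] = trrttr$stt  (last char: 't')
  sorted[7] = ttr$stttrr  (last char: 'r')
  sorted[8] = ttrrttr$st  (last char: 't')
  sorted[9] = tttrrttr$s  (last char: 's')
Last column: rttr$ttrts
Original string S is at sorted index 4

Answer: rttr$ttrts
4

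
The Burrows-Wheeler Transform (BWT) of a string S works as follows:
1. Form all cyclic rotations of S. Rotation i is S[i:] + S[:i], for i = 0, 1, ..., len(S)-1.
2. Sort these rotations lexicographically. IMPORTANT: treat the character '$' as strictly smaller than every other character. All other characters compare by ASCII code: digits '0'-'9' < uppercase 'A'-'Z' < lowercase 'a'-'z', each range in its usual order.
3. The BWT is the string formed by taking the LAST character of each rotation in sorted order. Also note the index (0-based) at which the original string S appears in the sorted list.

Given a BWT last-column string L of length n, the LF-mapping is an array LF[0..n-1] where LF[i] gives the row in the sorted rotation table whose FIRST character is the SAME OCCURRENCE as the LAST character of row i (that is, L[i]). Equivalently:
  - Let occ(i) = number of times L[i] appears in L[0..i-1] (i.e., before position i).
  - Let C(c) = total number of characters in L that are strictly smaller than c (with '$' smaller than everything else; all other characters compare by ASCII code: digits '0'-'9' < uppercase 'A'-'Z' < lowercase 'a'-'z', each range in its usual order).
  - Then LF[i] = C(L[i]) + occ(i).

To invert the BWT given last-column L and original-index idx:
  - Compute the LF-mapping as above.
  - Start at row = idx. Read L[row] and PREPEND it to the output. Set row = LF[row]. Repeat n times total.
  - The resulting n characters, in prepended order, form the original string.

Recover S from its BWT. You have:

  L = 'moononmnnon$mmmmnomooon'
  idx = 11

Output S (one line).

LF mapping: 1 15 16 8 17 9 2 10 11 18 12 0 3 4 5 6 13 19 7 20 21 22 14
Walk LF starting at row 11, prepending L[row]:
  step 1: row=11, L[11]='$', prepend. Next row=LF[11]=0
  step 2: row=0, L[0]='m', prepend. Next row=LF[0]=1
  step 3: row=1, L[1]='o', prepend. Next row=LF[1]=15
  step 4: row=15, L[15]='m', prepend. Next row=LF[15]=6
  step 5: row=6, L[6]='m', prepend. Next row=LF[6]=2
  step 6: row=2, L[2]='o', prepend. Next row=LF[2]=16
  step 7: row=16, L[16]='n', prepend. Next row=LF[16]=13
  step 8: row=13, L[13]='m', prepend. Next row=LF[13]=4
  step 9: row=4, L[4]='o', prepend. Next row=LF[4]=17
  step 10: row=17, L[17]='o', prepend. Next row=LF[17]=19
  step 11: row=19, L[19]='o', prepend. Next row=LF[19]=20
  step 12: row=20, L[20]='o', prepend. Next row=LF[20]=21
  step 13: row=21, L[21]='o', prepend. Next row=LF[21]=22
  step 14: row=22, L[22]='n', prepend. Next row=LF[22]=14
  step 15: row=14, L[14]='m', prepend. Next row=LF[14]=5
  step 16: row=5, L[5]='n', prepend. Next row=LF[5]=9
  step 17: row=9, L[9]='o', prepend. Next row=LF[9]=18
  step 18: row=18, L[18]='m', prepend. Next row=LF[18]=7
  step 19: row=7, L[7]='n', prepend. Next row=LF[7]=10
  step 20: row=10, L[10]='n', prepend. Next row=LF[10]=12
  step 21: row=12, L[12]='m', prepend. Next row=LF[12]=3
  step 22: row=3, L[3]='n', prepend. Next row=LF[3]=8
  step 23: row=8, L[8]='n', prepend. Next row=LF[8]=11
Reversed output: nnmnnmonmnooooomnommom$

Answer: nnmnnmonmnooooomnommom$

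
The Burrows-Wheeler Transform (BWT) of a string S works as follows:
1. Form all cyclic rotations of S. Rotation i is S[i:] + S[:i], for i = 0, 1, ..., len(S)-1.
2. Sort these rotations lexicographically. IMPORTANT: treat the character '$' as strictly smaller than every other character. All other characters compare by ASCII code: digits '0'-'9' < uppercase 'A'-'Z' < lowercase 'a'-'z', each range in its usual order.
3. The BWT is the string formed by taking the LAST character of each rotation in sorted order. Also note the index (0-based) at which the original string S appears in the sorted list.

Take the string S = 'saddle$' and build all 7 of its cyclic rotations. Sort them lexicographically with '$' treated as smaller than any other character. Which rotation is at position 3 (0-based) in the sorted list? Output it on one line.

All 7 rotations (rotation i = S[i:]+S[:i]):
  rot[0] = saddle$
  rot[1] = addle$s
  rot[2] = ddle$sa
  rot[3] = dle$sad
  rot[4] = le$sadd
  rot[5] = e$saddl
  rot[6] = $saddle
Sorted (with $ < everything):
  sorted[0] = $saddle
  sorted[1] = addle$s
  sorted[2] = ddle$sa
  sorted[3] = dle$sad
  sorted[4] = e$saddl
  sorted[5] = le$sadd
  sorted[6] = saddle$
sorted[3] = dle$sad

Answer: dle$sad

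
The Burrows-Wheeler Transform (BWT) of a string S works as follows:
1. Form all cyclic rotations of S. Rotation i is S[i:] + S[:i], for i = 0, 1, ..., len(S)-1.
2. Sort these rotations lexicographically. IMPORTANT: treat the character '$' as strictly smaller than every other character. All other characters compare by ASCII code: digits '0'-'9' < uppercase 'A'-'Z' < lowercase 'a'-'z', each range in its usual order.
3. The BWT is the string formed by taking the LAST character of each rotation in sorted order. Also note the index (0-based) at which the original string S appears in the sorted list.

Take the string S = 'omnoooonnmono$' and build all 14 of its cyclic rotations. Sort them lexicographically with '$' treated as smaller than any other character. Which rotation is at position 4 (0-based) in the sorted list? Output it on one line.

All 14 rotations (rotation i = S[i:]+S[:i]):
  rot[0] = omnoooonnmono$
  rot[1] = mnoooonnmono$o
  rot[2] = noooonnmono$om
  rot[3] = oooonnmono$omn
  rot[4] = ooonnmono$omno
  rot[5] = oonnmono$omnoo
  rot[6] = onnmono$omnooo
  rot[7] = nnmono$omnoooo
  rot[8] = nmono$omnoooon
  rot[9] = mono$omnoooonn
  rot[10] = ono$omnoooonnm
  rot[11] = no$omnoooonnmo
  rot[12] = o$omnoooonnmon
  rot[13] = $omnoooonnmono
Sorted (with $ < everything):
  sorted[0] = $omnoooonnmono
  sorted[1] = mnoooonnmono$o
  sorted[2] = mono$omnoooonn
  sorted[3] = nmono$omnoooon
  sorted[4] = nnmono$omnoooo
  sorted[5] = no$omnoooonnmo
  sorted[6] = noooonnmono$om
  sorted[7] = o$omnoooonnmon
  sorted[8] = omnoooonnmono$
  sorted[9] = onnmono$omnooo
  sorted[10] = ono$omnoooonnm
  sorted[11] = oonnmono$omnoo
  sorted[12] = ooonnmono$omno
  sorted[13] = oooonnmono$omn
sorted[4] = nnmono$omnoooo

Answer: nnmono$omnoooo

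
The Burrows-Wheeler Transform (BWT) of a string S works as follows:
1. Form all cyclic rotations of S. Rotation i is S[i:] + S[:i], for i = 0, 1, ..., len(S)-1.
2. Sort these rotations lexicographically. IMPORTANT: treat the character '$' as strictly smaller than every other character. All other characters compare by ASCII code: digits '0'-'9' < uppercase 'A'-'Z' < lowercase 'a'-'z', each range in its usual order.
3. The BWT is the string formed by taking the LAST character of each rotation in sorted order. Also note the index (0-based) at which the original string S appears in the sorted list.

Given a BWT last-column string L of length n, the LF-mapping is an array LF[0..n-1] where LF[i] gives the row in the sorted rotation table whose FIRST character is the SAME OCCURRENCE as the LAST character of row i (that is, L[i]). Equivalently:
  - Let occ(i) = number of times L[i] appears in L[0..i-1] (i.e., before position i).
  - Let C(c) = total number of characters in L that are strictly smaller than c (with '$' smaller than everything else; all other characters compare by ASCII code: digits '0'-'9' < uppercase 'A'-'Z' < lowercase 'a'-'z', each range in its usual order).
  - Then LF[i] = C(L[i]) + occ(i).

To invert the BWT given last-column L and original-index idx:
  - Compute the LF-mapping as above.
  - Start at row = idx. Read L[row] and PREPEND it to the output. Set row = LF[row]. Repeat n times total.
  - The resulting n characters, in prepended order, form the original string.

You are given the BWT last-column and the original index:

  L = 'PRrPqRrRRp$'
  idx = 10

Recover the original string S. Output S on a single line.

Answer: rRqRRprPRP$

Derivation:
LF mapping: 1 3 9 2 8 4 10 5 6 7 0
Walk LF starting at row 10, prepending L[row]:
  step 1: row=10, L[10]='$', prepend. Next row=LF[10]=0
  step 2: row=0, L[0]='P', prepend. Next row=LF[0]=1
  step 3: row=1, L[1]='R', prepend. Next row=LF[1]=3
  step 4: row=3, L[3]='P', prepend. Next row=LF[3]=2
  step 5: row=2, L[2]='r', prepend. Next row=LF[2]=9
  step 6: row=9, L[9]='p', prepend. Next row=LF[9]=7
  step 7: row=7, L[7]='R', prepend. Next row=LF[7]=5
  step 8: row=5, L[5]='R', prepend. Next row=LF[5]=4
  step 9: row=4, L[4]='q', prepend. Next row=LF[4]=8
  step 10: row=8, L[8]='R', prepend. Next row=LF[8]=6
  step 11: row=6, L[6]='r', prepend. Next row=LF[6]=10
Reversed output: rRqRRprPRP$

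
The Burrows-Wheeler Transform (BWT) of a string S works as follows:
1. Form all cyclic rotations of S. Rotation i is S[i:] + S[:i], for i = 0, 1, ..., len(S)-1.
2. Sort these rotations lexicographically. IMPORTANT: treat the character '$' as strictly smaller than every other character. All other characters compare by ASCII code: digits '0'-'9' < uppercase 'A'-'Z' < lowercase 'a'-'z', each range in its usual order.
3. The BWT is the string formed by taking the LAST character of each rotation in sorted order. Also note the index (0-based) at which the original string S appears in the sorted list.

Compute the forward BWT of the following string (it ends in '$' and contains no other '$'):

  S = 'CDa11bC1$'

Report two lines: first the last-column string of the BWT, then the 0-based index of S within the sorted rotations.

All 9 rotations (rotation i = S[i:]+S[:i]):
  rot[0] = CDa11bC1$
  rot[1] = Da11bC1$C
  rot[2] = a11bC1$CD
  rot[3] = 11bC1$CDa
  rot[4] = 1bC1$CDa1
  rot[5] = bC1$CDa11
  rot[6] = C1$CDa11b
  rot[7] = 1$CDa11bC
  rot[8] = $CDa11bC1
Sorted (with $ < everything):
  sorted[0] = $CDa11bC1  (last char: '1')
  sorted[1] = 1$CDa11bC  (last char: 'C')
  sorted[2] = 11bC1$CDa  (last char: 'a')
  sorted[3] = 1bC1$CDa1  (last char: '1')
  sorted[4] = C1$CDa11b  (last char: 'b')
  sorted[5] = CDa11bC1$  (last char: '$')
  sorted[6] = Da11bC1$C  (last char: 'C')
  sorted[7] = a11bC1$CD  (last char: 'D')
  sorted[8] = bC1$CDa11  (last char: '1')
Last column: 1Ca1b$CD1
Original string S is at sorted index 5

Answer: 1Ca1b$CD1
5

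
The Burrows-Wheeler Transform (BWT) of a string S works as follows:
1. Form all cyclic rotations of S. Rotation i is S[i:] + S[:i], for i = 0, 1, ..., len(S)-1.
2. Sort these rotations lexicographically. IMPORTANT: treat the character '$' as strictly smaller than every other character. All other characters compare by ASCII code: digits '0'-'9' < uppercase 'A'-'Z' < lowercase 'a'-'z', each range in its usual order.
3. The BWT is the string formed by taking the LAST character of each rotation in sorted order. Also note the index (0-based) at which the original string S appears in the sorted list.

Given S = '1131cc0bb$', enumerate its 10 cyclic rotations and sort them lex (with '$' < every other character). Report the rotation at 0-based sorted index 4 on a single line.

All 10 rotations (rotation i = S[i:]+S[:i]):
  rot[0] = 1131cc0bb$
  rot[1] = 131cc0bb$1
  rot[2] = 31cc0bb$11
  rot[3] = 1cc0bb$113
  rot[4] = cc0bb$1131
  rot[5] = c0bb$1131c
  rot[6] = 0bb$1131cc
  rot[7] = bb$1131cc0
  rot[8] = b$1131cc0b
  rot[9] = $1131cc0bb
Sorted (with $ < everything):
  sorted[0] = $1131cc0bb
  sorted[1] = 0bb$1131cc
  sorted[2] = 1131cc0bb$
  sorted[3] = 131cc0bb$1
  sorted[4] = 1cc0bb$113
  sorted[5] = 31cc0bb$11
  sorted[6] = b$1131cc0b
  sorted[7] = bb$1131cc0
  sorted[8] = c0bb$1131c
  sorted[9] = cc0bb$1131
sorted[4] = 1cc0bb$113

Answer: 1cc0bb$113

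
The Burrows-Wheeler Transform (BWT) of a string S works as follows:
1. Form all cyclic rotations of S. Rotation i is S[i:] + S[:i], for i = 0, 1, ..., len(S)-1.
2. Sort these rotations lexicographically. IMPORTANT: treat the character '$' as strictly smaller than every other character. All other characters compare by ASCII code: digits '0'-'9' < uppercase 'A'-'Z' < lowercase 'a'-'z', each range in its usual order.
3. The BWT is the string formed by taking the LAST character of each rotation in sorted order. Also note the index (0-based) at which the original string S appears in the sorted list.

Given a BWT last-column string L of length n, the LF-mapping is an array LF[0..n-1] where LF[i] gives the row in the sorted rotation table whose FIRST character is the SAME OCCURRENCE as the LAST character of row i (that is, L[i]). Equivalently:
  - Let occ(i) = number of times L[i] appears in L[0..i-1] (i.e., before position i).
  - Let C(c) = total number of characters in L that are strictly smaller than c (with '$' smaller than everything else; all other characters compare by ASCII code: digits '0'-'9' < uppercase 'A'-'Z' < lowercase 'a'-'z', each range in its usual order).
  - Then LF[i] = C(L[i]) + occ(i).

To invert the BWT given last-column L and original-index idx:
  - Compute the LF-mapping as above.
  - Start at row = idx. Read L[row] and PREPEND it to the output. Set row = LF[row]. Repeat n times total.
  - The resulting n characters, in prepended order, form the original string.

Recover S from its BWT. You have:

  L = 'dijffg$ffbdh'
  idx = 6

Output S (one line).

Answer: ffgffdibhjd$

Derivation:
LF mapping: 2 10 11 4 5 8 0 6 7 1 3 9
Walk LF starting at row 6, prepending L[row]:
  step 1: row=6, L[6]='$', prepend. Next row=LF[6]=0
  step 2: row=0, L[0]='d', prepend. Next row=LF[0]=2
  step 3: row=2, L[2]='j', prepend. Next row=LF[2]=11
  step 4: row=11, L[11]='h', prepend. Next row=LF[11]=9
  step 5: row=9, L[9]='b', prepend. Next row=LF[9]=1
  step 6: row=1, L[1]='i', prepend. Next row=LF[1]=10
  step 7: row=10, L[10]='d', prepend. Next row=LF[10]=3
  step 8: row=3, L[3]='f', prepend. Next row=LF[3]=4
  step 9: row=4, L[4]='f', prepend. Next row=LF[4]=5
  step 10: row=5, L[5]='g', prepend. Next row=LF[5]=8
  step 11: row=8, L[8]='f', prepend. Next row=LF[8]=7
  step 12: row=7, L[7]='f', prepend. Next row=LF[7]=6
Reversed output: ffgffdibhjd$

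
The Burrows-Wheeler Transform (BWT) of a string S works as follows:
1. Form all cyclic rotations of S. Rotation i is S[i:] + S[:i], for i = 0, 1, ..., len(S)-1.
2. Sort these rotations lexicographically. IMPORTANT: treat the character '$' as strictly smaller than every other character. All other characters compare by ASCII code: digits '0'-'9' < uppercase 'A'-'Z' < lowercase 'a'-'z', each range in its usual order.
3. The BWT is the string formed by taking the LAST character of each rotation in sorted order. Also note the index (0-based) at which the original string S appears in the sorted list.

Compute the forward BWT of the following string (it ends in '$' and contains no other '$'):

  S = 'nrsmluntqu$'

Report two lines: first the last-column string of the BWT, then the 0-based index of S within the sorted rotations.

Answer: ums$utnrnql
3

Derivation:
All 11 rotations (rotation i = S[i:]+S[:i]):
  rot[0] = nrsmluntqu$
  rot[1] = rsmluntqu$n
  rot[2] = smluntqu$nr
  rot[3] = mluntqu$nrs
  rot[4] = luntqu$nrsm
  rot[5] = untqu$nrsml
  rot[6] = ntqu$nrsmlu
  rot[7] = tqu$nrsmlun
  rot[8] = qu$nrsmlunt
  rot[9] = u$nrsmluntq
  rot[10] = $nrsmluntqu
Sorted (with $ < everything):
  sorted[0] = $nrsmluntqu  (last char: 'u')
  sorted[1] = luntqu$nrsm  (last char: 'm')
  sorted[2] = mluntqu$nrs  (last char: 's')
  sorted[3] = nrsmluntqu$  (last char: '$')
  sorted[4] = ntqu$nrsmlu  (last char: 'u')
  sorted[5] = qu$nrsmlunt  (last char: 't')
  sorted[6] = rsmluntqu$n  (last char: 'n')
  sorted[7] = smluntqu$nr  (last char: 'r')
  sorted[8] = tqu$nrsmlun  (last char: 'n')
  sorted[9] = u$nrsmluntq  (last char: 'q')
  sorted[10] = untqu$nrsml  (last char: 'l')
Last column: ums$utnrnql
Original string S is at sorted index 3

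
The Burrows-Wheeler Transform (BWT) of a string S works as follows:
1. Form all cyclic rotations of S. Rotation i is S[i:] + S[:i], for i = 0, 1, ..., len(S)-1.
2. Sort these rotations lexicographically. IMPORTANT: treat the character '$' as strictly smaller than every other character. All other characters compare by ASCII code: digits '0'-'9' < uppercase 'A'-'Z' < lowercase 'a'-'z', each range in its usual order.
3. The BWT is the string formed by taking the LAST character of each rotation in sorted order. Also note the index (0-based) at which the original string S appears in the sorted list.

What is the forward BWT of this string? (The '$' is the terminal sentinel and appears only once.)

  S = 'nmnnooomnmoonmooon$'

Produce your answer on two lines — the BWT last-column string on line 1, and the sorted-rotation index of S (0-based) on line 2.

Answer: nonnno$momnooooomnm
6

Derivation:
All 19 rotations (rotation i = S[i:]+S[:i]):
  rot[0] = nmnnooomnmoonmooon$
  rot[1] = mnnooomnmoonmooon$n
  rot[2] = nnooomnmoonmooon$nm
  rot[3] = nooomnmoonmooon$nmn
  rot[4] = ooomnmoonmooon$nmnn
  rot[5] = oomnmoonmooon$nmnno
  rot[6] = omnmoonmooon$nmnnoo
  rot[7] = mnmoonmooon$nmnnooo
  rot[8] = nmoonmooon$nmnnooom
  rot[9] = moonmooon$nmnnooomn
  rot[10] = oonmooon$nmnnooomnm
  rot[11] = onmooon$nmnnooomnmo
  rot[12] = nmooon$nmnnooomnmoo
  rot[13] = mooon$nmnnooomnmoon
  rot[14] = ooon$nmnnooomnmoonm
  rot[15] = oon$nmnnooomnmoonmo
  rot[16] = on$nmnnooomnmoonmoo
  rot[17] = n$nmnnooomnmoonmooo
  rot[18] = $nmnnooomnmoonmooon
Sorted (with $ < everything):
  sorted[0] = $nmnnooomnmoonmooon  (last char: 'n')
  sorted[1] = mnmoonmooon$nmnnooo  (last char: 'o')
  sorted[2] = mnnooomnmoonmooon$n  (last char: 'n')
  sorted[3] = moonmooon$nmnnooomn  (last char: 'n')
  sorted[4] = mooon$nmnnooomnmoon  (last char: 'n')
  sorted[5] = n$nmnnooomnmoonmooo  (last char: 'o')
  sorted[6] = nmnnooomnmoonmooon$  (last char: '$')
  sorted[7] = nmoonmooon$nmnnooom  (last char: 'm')
  sorted[8] = nmooon$nmnnooomnmoo  (last char: 'o')
  sorted[9] = nnooomnmoonmooon$nm  (last char: 'm')
  sorted[10] = nooomnmoonmooon$nmn  (last char: 'n')
  sorted[11] = omnmoonmooon$nmnnoo  (last char: 'o')
  sorted[12] = on$nmnnooomnmoonmoo  (last char: 'o')
  sorted[13] = onmooon$nmnnooomnmo  (last char: 'o')
  sorted[14] = oomnmoonmooon$nmnno  (last char: 'o')
  sorted[15] = oon$nmnnooomnmoonmo  (last char: 'o')
  sorted[16] = oonmooon$nmnnooomnm  (last char: 'm')
  sorted[17] = ooomnmoonmooon$nmnn  (last char: 'n')
  sorted[18] = ooon$nmnnooomnmoonm  (last char: 'm')
Last column: nonnno$momnooooomnm
Original string S is at sorted index 6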